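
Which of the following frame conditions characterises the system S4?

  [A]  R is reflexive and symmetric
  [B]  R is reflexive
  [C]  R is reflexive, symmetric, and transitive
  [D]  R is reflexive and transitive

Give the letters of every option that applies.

(A) this class determines B (= KTB), not S4.
(B) this class determines T (= KT), not S4.
(C) this class determines S5, not S4.
(D) S4 is sound and complete for exactly this class.

D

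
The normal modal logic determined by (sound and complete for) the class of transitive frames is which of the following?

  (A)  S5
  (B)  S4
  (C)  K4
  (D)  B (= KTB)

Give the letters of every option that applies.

C

(A) S5 is determined by the class of reflexive, symmetric, and transitive frames.
(B) S4 is determined by the class of reflexive and transitive frames.
(C) K4 is determined by exactly this class.
(D) B (= KTB) is determined by the class of reflexive and symmetric frames.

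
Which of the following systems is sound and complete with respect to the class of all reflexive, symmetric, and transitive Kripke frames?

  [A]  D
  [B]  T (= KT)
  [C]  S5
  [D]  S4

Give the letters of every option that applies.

C

(A) D is determined by the class of serial frames.
(B) T (= KT) is determined by the class of reflexive frames.
(C) S5 is determined by exactly this class.
(D) S4 is determined by the class of reflexive and transitive frames.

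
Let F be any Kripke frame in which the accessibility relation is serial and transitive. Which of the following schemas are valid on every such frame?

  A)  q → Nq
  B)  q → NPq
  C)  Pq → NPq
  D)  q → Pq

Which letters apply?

none

(A) q → Nq is valid only on frames where every R-edge is a self-loop. Such an R need not be a subset of the identity — not valid.
(B) q → NPq is axiom B; it is valid on a frame exactly when R is symmetric. Such an R need not be symmetric, so not valid.
(C) Pq → NPq is axiom 5, which corresponds to the euclidean property. Such an R need not be euclidean — not valid.
(D) q → Pq (the dual of axiom T) characterises the reflexive frames. Such an R need not be reflexive — not valid.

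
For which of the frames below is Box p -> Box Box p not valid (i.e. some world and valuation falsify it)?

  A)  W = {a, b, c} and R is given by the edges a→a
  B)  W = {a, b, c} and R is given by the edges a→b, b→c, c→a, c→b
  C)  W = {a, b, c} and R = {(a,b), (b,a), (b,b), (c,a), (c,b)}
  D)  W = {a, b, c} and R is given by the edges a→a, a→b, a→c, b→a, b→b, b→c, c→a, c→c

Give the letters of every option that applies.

The schema Box p -> Box Box p is axiom 4; it is valid on a frame iff R is transitive.
(A) R is transitive (R is closed under composition), so the schema is valid here.
(B) R is not transitive (a R b and b R c but not a R c), so the schema fails here.
(C) R is not transitive (a R b and b R a but not a R a), so the schema fails here.
(D) R is not transitive (c R a and a R b but not c R b), so the schema fails here.

B, C, D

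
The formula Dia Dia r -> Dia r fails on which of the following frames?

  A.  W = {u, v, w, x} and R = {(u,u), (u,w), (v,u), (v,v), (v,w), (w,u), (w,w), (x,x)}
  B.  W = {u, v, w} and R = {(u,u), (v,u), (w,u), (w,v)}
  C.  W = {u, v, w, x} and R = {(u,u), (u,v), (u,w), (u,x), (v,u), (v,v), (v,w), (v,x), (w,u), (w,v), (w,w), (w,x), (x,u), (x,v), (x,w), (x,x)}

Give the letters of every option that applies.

none

The schema Dia Dia r -> Dia r is the dual of axiom 4; it is valid on a frame iff R is transitive.
(A) R is transitive (R is closed under composition), so the schema is valid here.
(B) R is transitive (R is closed under composition), so the schema is valid here.
(C) R is transitive (R is closed under composition), so the schema is valid here.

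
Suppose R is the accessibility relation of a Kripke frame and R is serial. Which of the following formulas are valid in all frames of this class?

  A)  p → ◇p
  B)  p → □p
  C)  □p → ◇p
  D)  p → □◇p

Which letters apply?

(A) p → ◇p (the dual of axiom T) characterises the reflexive frames. Such an R need not be reflexive — not valid.
(B) p → □p is valid only on frames where every R-edge is a self-loop. Such an R need not be a subset of the identity — not valid.
(C) □p → ◇p is axiom D; it is valid on a frame exactly when R is serial. Every such R is serial, so valid.
(D) p → □◇p (axiom B) characterises the symmetric frames. Such an R need not be symmetric — not valid.

C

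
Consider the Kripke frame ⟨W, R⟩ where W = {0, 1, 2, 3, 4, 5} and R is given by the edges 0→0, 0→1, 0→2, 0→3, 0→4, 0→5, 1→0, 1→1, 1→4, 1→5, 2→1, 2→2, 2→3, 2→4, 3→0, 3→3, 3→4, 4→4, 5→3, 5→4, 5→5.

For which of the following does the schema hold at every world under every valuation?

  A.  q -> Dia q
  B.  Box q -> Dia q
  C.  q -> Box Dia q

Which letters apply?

R is reflexive: each world relates to itself.
R is not symmetric: 0 R 2 but not 2 R 0.
R is serial: every world has an R-successor.
(A) q -> Dia q (the dual of axiom T) characterises the reflexive frames. R is reflexive — valid.
(B) Box q -> Dia q is axiom D, which corresponds to seriality. R is serial — valid.
(C) axiom B: valid iff R is symmetric. R is not symmetric — not valid.

A, B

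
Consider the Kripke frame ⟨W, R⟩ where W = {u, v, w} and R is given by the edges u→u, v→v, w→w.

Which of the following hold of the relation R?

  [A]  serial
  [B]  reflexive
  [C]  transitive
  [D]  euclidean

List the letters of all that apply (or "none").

(A) serial: every world has an R-successor.
(B) reflexive: each world relates to itself.
(C) transitive: R is closed under composition.
(D) euclidean: any two R-successors of the same world are R-related.

A, B, C, D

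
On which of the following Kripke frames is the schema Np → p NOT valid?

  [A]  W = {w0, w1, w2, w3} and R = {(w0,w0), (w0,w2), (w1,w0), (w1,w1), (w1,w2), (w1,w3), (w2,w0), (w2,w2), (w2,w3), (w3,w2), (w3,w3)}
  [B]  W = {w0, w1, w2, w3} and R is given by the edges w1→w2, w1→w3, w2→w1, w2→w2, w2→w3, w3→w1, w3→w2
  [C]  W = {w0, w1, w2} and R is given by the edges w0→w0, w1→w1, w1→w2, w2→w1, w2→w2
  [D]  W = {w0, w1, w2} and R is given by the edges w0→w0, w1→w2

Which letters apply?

B, D

The schema Np → p is axiom T; it is valid on a frame iff R is reflexive.
(A) R is reflexive (each world relates to itself), so the schema is valid here.
(B) R is not reflexive (not w0 R w0), so the schema fails here.
(C) R is reflexive (each world relates to itself), so the schema is valid here.
(D) R is not reflexive (not w1 R w1), so the schema fails here.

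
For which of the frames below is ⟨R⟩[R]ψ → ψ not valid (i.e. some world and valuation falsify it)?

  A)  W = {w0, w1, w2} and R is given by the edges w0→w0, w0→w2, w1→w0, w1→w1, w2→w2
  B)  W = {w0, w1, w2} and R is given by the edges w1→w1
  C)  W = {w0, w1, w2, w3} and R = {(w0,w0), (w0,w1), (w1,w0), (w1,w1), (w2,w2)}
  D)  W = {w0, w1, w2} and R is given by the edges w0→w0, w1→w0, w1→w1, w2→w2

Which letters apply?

The schema ⟨R⟩[R]ψ → ψ is the dual of axiom B; it is valid on a frame iff R is symmetric.
(A) R is not symmetric (w0 R w2 but not w2 R w0), so the schema fails here.
(B) R is symmetric (every R-edge is matched by its reverse), so the schema is valid here.
(C) R is symmetric (every R-edge is matched by its reverse), so the schema is valid here.
(D) R is not symmetric (w1 R w0 but not w0 R w1), so the schema fails here.

A, D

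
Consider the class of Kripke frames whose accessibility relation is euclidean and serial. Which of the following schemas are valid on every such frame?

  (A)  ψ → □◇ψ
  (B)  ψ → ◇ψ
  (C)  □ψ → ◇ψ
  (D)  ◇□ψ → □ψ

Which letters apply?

(A) ψ → □◇ψ is axiom B, which corresponds to symmetry. Such an R need not be symmetric — not valid.
(B) ψ → ◇ψ (the dual of axiom T) characterises the reflexive frames. Such an R need not be reflexive — not valid.
(C) axiom D: valid iff R is serial. Every such R is serial — valid.
(D) ◇□ψ → □ψ is the dual of axiom 5; it is valid on a frame exactly when R is euclidean. Every such R is euclidean, so valid.

C, D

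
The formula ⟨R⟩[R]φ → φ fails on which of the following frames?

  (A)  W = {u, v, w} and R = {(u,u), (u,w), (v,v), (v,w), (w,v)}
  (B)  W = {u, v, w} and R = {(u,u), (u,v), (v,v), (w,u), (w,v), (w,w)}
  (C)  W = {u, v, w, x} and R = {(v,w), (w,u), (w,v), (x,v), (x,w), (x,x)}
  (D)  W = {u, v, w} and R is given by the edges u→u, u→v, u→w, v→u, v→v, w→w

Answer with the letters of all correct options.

The schema ⟨R⟩[R]φ → φ is the dual of axiom B; it is valid on a frame iff R is symmetric.
(A) R is not symmetric (u R w but not w R u), so the schema fails here.
(B) R is not symmetric (u R v but not v R u), so the schema fails here.
(C) R is not symmetric (w R u but not u R w), so the schema fails here.
(D) R is not symmetric (u R w but not w R u), so the schema fails here.

A, B, C, D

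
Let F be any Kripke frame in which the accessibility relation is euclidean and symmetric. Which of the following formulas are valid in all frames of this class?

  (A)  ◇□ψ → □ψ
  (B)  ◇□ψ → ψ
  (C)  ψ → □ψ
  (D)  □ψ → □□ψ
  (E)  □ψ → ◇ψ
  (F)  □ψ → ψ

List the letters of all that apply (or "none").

A symmetric euclidean relation is transitive (uRv and vRw give vRu by symmetry, then uRw by the euclidean condition, applied at v).
(A) the dual of axiom 5: valid iff R is euclidean. Every such R is euclidean — valid.
(B) ◇□ψ → ψ (the dual of axiom B) characterises the symmetric frames. Every such R is symmetric — valid.
(C) ψ → □ψ is valid only on frames where every R-edge is a self-loop. Such an R need not be a subset of the identity — not valid.
(D) □ψ → □□ψ (axiom 4) characterises the transitive frames. Every such R is transitive — valid.
(E) axiom D: valid iff R is serial. Such an R need not be serial — not valid.
(F) □ψ → ψ (axiom T) characterises the reflexive frames. Such an R need not be reflexive — not valid.

A, B, D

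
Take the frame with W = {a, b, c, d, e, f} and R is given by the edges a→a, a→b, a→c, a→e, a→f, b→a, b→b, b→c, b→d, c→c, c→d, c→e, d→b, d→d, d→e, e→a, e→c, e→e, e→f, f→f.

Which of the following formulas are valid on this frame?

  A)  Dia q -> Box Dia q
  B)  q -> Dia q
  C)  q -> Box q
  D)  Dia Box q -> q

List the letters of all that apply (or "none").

R is reflexive: each world relates to itself.
R is not symmetric: a R c but not c R a.
R is not euclidean: a R b and a R e but not b R e.
R is not a subset of the identity: a R b with a ≠ b.
(A) Dia q -> Box Dia q is axiom 5, which corresponds to the euclidean property. R is not euclidean — not valid.
(B) the dual of axiom T: valid iff R is reflexive. R is reflexive — valid.
(C) q -> Box q is valid only on frames where every R-edge is a self-loop. Here R ⊄ identity — not valid.
(D) Dia Box q -> q is the dual of axiom B; it is valid on a frame exactly when R is symmetric. R is not symmetric, so not valid.

B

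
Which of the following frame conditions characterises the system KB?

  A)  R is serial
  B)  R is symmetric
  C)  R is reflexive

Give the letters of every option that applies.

(A) this class determines D, not KB.
(B) KB is sound and complete for exactly this class.
(C) this class determines T (= KT), not KB.

B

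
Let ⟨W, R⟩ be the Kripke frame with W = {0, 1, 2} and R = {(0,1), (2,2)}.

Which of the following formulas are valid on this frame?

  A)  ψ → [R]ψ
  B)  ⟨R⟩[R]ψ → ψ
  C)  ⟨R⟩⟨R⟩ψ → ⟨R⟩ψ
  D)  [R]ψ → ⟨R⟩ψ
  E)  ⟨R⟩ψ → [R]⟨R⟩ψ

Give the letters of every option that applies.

C

R is not symmetric: 0 R 1 but not 1 R 0.
R is transitive: R is closed under composition.
R is not euclidean: 0 R 1 and 0 R 1 but not 1 R 1.
R is not serial: 1 has no R-successor.
R is not a subset of the identity: 0 R 1 with 0 ≠ 1.
(A) ψ → [R]ψ (equivalent to ◇p→p) corresponds to R being a subset of the identity. Here R ⊄ identity, so not valid.
(B) ⟨R⟩[R]ψ → ψ is the dual of axiom B, which corresponds to symmetry. R is not symmetric — not valid.
(C) ⟨R⟩⟨R⟩ψ → ⟨R⟩ψ is the dual of axiom 4; it is valid on a frame exactly when R is transitive. R is transitive, so valid.
(D) axiom D: valid iff R is serial. R is not serial — not valid.
(E) axiom 5: valid iff R is euclidean. R is not euclidean — not valid.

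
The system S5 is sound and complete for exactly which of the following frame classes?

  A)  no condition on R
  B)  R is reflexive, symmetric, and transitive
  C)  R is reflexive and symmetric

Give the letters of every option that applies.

(A) this class determines K, not S5.
(B) S5 is sound and complete for exactly this class.
(C) this class determines B (= KTB), not S5.

B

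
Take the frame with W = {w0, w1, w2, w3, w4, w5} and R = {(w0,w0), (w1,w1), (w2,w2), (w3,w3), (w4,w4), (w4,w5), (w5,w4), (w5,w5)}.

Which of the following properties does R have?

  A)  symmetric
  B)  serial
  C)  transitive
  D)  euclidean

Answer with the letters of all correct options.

(A) symmetric: every R-edge is matched by its reverse.
(B) serial: every world has an R-successor.
(C) transitive: R is closed under composition.
(D) euclidean: any two R-successors of the same world are R-related.

A, B, C, D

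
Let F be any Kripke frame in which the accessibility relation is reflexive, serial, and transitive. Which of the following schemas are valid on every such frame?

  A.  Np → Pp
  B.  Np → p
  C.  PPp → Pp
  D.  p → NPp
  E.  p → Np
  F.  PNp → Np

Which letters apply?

A, B, C

(A) axiom D: valid iff R is serial. Every such R is serial — valid.
(B) axiom T: valid iff R is reflexive. Every such R is reflexive — valid.
(C) PPp → Pp is the dual of axiom 4, which corresponds to transitivity. Every such R is transitive — valid.
(D) p → NPp is axiom B, which corresponds to symmetry. Such an R need not be symmetric — not valid.
(E) p → Np (equivalent to ◇p→p) corresponds to R being a subset of the identity. Such an R need not be a subset of the identity, so not valid.
(F) PNp → Np is the dual of axiom 5; it is valid on a frame exactly when R is euclidean. Such an R need not be euclidean, so not valid.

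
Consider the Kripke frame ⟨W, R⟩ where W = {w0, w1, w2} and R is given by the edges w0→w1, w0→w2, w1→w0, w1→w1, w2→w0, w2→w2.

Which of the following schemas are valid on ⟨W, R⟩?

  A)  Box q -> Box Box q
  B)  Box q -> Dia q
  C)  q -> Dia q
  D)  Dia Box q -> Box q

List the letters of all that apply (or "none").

R is not reflexive: not w0 R w0.
R is not transitive: w0 R w1 and w1 R w0 but not w0 R w0.
R is not euclidean: w0 R w1 and w0 R w2 but not w1 R w2.
R is serial: every world has an R-successor.
(A) Box q -> Box Box q is axiom 4, which corresponds to transitivity. R is not transitive — not valid.
(B) Box q -> Dia q (axiom D) characterises the serial frames. R is serial — valid.
(C) q -> Dia q is the dual of axiom T; it is valid on a frame exactly when R is reflexive. R is not reflexive, so not valid.
(D) Dia Box q -> Box q is the dual of axiom 5, which corresponds to the euclidean property. R is not euclidean — not valid.

B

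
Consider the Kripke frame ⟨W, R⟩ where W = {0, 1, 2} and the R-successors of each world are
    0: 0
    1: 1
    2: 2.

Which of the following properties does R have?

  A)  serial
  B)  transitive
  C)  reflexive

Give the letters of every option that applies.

(A) serial: every world has an R-successor.
(B) transitive: R is closed under composition.
(C) reflexive: each world relates to itself.

A, B, C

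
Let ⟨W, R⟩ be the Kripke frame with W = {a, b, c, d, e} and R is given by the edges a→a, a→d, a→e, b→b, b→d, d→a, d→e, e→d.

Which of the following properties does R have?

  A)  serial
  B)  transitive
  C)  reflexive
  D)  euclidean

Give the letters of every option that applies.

none

(A) not serial: c has no R-successor.
(B) not transitive: b R d and d R a but not b R a.
(C) not reflexive: not c R c.
(D) not euclidean: a R e and a R a but not e R a.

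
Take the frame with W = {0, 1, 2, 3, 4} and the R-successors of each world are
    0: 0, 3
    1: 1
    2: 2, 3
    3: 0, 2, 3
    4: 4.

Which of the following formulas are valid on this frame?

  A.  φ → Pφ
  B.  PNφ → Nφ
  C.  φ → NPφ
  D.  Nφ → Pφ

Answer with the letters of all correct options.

A, C, D

R is reflexive: each world relates to itself.
R is symmetric: every R-edge is matched by its reverse.
R is not euclidean: 3 R 0 and 3 R 2 but not 0 R 2.
R is serial: every world has an R-successor.
(A) φ → Pφ (the dual of axiom T) characterises the reflexive frames. R is reflexive — valid.
(B) PNφ → Nφ is the dual of axiom 5; it is valid on a frame exactly when R is euclidean. R is not euclidean, so not valid.
(C) φ → NPφ is axiom B; it is valid on a frame exactly when R is symmetric. R is symmetric, so valid.
(D) Nφ → Pφ is axiom D, which corresponds to seriality. R is serial — valid.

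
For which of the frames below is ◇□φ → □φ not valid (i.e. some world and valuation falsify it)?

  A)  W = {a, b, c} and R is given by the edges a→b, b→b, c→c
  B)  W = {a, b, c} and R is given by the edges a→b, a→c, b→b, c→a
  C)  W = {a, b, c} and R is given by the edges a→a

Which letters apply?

The schema ◇□φ → □φ is the dual of axiom 5; it is valid on a frame iff R is euclidean.
(A) R is euclidean (any two R-successors of the same world are R-related), so the schema is valid here.
(B) R is not euclidean (a R b and a R c but not b R c), so the schema fails here.
(C) R is euclidean (any two R-successors of the same world are R-related), so the schema is valid here.

B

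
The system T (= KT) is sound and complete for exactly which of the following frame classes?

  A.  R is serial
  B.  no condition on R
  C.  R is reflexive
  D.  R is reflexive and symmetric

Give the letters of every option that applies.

C

(A) this class determines D, not T (= KT).
(B) this class determines K, not T (= KT).
(C) T (= KT) is sound and complete for exactly this class.
(D) this class determines B (= KTB), not T (= KT).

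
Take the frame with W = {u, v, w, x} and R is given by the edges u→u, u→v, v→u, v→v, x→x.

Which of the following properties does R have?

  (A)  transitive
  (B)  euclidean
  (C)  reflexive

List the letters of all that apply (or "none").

(A) transitive: R is closed under composition.
(B) euclidean: any two R-successors of the same world are R-related.
(C) not reflexive: not w R w.

A, B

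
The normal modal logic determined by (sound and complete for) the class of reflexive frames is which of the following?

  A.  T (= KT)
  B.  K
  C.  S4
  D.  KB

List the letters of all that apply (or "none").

(A) T (= KT) is determined by exactly this class.
(B) K is determined by the class of arbitrary frames.
(C) S4 is determined by the class of reflexive and transitive frames.
(D) KB is determined by the class of symmetric frames.

A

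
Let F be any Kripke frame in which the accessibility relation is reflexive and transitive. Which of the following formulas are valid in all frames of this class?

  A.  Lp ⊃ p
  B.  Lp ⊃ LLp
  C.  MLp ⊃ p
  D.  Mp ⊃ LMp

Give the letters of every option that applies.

Reflexive relations are serial.
(A) Lp ⊃ p (axiom T) characterises the reflexive frames. Every such R is reflexive — valid.
(B) Lp ⊃ LLp is axiom 4; it is valid on a frame exactly when R is transitive. Every such R is transitive, so valid.
(C) the dual of axiom B: valid iff R is symmetric. Such an R need not be symmetric — not valid.
(D) axiom 5: valid iff R is euclidean. Such an R need not be euclidean — not valid.

A, B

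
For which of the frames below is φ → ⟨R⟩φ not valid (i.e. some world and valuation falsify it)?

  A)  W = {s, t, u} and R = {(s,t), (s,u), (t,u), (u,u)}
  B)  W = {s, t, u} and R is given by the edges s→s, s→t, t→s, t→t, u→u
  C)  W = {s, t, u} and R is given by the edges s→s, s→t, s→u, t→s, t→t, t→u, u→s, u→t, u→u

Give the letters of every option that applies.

A

The schema φ → ⟨R⟩φ is the dual of axiom T; it is valid on a frame iff R is reflexive.
(A) R is not reflexive (not s R s), so the schema fails here.
(B) R is reflexive (each world relates to itself), so the schema is valid here.
(C) R is reflexive (each world relates to itself), so the schema is valid here.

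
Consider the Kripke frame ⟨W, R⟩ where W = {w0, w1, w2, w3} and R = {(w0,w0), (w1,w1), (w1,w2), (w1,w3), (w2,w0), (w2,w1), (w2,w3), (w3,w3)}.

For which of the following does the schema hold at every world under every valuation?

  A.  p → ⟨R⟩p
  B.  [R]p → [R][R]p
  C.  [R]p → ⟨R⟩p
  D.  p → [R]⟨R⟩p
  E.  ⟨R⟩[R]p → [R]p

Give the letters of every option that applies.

R is not reflexive: not w2 R w2.
R is not symmetric: w1 R w3 but not w3 R w1.
R is not transitive: w1 R w2 and w2 R w0 but not w1 R w0.
R is not euclidean: w1 R w3 and w1 R w1 but not w3 R w1.
R is serial: every world has an R-successor.
(A) p → ⟨R⟩p is the dual of axiom T; it is valid on a frame exactly when R is reflexive. R is not reflexive, so not valid.
(B) [R]p → [R][R]p (axiom 4) characterises the transitive frames. R is not transitive — not valid.
(C) axiom D: valid iff R is serial. R is serial — valid.
(D) axiom B: valid iff R is symmetric. R is not symmetric — not valid.
(E) ⟨R⟩[R]p → [R]p (the dual of axiom 5) characterises the euclidean frames. R is not euclidean — not valid.

C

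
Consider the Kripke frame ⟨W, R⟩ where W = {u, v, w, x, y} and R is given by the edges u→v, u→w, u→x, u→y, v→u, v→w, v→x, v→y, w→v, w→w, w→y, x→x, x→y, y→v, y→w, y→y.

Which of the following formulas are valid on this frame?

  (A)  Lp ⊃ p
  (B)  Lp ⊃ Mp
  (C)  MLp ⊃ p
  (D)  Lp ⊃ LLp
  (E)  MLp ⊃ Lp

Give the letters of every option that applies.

R is not reflexive: not u R u.
R is not symmetric: u R w but not w R u.
R is not transitive: u R v and v R u but not u R u.
R is not euclidean: u R w and u R x but not w R x.
R is serial: every world has an R-successor.
(A) Lp ⊃ p is axiom T; it is valid on a frame exactly when R is reflexive. R is not reflexive, so not valid.
(B) Lp ⊃ Mp is axiom D, which corresponds to seriality. R is serial — valid.
(C) MLp ⊃ p (the dual of axiom B) characterises the symmetric frames. R is not symmetric — not valid.
(D) axiom 4: valid iff R is transitive. R is not transitive — not valid.
(E) the dual of axiom 5: valid iff R is euclidean. R is not euclidean — not valid.

B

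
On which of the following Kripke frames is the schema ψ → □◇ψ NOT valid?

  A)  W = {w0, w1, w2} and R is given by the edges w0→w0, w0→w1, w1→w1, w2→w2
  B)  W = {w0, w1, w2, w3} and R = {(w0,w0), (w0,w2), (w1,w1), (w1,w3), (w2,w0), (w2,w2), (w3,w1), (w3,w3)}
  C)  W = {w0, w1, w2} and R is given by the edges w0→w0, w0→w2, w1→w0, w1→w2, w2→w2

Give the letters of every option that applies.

The schema ψ → □◇ψ is axiom B; it is valid on a frame iff R is symmetric.
(A) R is not symmetric (w0 R w1 but not w1 R w0), so the schema fails here.
(B) R is symmetric (every R-edge is matched by its reverse), so the schema is valid here.
(C) R is not symmetric (w0 R w2 but not w2 R w0), so the schema fails here.

A, C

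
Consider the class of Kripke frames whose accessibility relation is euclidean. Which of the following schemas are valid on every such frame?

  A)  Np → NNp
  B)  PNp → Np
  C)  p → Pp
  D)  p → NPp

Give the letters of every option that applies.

(A) Np → NNp (axiom 4) characterises the transitive frames. Such an R need not be transitive — not valid.
(B) PNp → Np is the dual of axiom 5, which corresponds to the euclidean property. Every such R is euclidean — valid.
(C) p → Pp is the dual of axiom T, which corresponds to reflexivity. Such an R need not be reflexive — not valid.
(D) p → NPp is axiom B, which corresponds to symmetry. Such an R need not be symmetric — not valid.

B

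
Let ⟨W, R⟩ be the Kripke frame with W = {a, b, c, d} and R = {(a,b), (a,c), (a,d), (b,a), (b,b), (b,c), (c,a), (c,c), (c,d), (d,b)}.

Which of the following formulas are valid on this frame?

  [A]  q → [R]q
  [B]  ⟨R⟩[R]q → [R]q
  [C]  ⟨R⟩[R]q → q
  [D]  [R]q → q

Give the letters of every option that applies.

none

R is not reflexive: not a R a.
R is not symmetric: a R d but not d R a.
R is not euclidean: a R b and a R d but not b R d.
R is not a subset of the identity: a R b with a ≠ b.
(A) q → [R]q is equivalent to ◇p→p; it holds exactly when R ⊆ identity. Here R ⊄ identity — not valid.
(B) ⟨R⟩[R]q → [R]q (the dual of axiom 5) characterises the euclidean frames. R is not euclidean — not valid.
(C) the dual of axiom B: valid iff R is symmetric. R is not symmetric — not valid.
(D) axiom T: valid iff R is reflexive. R is not reflexive — not valid.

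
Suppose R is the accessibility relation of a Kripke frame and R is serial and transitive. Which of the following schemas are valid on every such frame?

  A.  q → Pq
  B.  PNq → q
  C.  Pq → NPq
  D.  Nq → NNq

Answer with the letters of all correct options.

(A) q → Pq is the dual of axiom T, which corresponds to reflexivity. Such an R need not be reflexive — not valid.
(B) the dual of axiom B: valid iff R is symmetric. Such an R need not be symmetric — not valid.
(C) Pq → NPq (axiom 5) characterises the euclidean frames. Such an R need not be euclidean — not valid.
(D) Nq → NNq (axiom 4) characterises the transitive frames. Every such R is transitive — valid.

D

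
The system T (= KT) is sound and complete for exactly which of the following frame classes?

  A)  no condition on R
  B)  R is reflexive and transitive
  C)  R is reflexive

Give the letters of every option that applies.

(A) this class determines K, not T (= KT).
(B) this class determines S4, not T (= KT).
(C) T (= KT) is sound and complete for exactly this class.

C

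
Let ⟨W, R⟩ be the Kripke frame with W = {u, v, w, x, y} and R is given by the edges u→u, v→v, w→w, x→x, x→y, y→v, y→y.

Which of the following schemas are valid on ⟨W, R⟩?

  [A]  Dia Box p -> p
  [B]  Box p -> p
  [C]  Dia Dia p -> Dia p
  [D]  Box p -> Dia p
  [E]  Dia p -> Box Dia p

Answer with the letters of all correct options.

R is reflexive: each world relates to itself.
R is not symmetric: x R y but not y R x.
R is not transitive: x R y and y R v but not x R v.
R is not euclidean: x R y and x R x but not y R x.
R is serial: every world has an R-successor.
(A) the dual of axiom B: valid iff R is symmetric. R is not symmetric — not valid.
(B) Box p -> p (axiom T) characterises the reflexive frames. R is reflexive — valid.
(C) Dia Dia p -> Dia p (the dual of axiom 4) characterises the transitive frames. R is not transitive — not valid.
(D) Box p -> Dia p is axiom D; it is valid on a frame exactly when R is serial. R is serial, so valid.
(E) axiom 5: valid iff R is euclidean. R is not euclidean — not valid.

B, D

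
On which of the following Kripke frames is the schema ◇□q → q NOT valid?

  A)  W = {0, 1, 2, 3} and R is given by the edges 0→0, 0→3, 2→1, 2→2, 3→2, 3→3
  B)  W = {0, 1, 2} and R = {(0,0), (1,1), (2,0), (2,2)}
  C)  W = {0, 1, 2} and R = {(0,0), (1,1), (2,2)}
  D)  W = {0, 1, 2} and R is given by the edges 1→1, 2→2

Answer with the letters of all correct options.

The schema ◇□q → q is the dual of axiom B; it is valid on a frame iff R is symmetric.
(A) R is not symmetric (0 R 3 but not 3 R 0), so the schema fails here.
(B) R is not symmetric (2 R 0 but not 0 R 2), so the schema fails here.
(C) R is symmetric (every R-edge is matched by its reverse), so the schema is valid here.
(D) R is symmetric (every R-edge is matched by its reverse), so the schema is valid here.

A, B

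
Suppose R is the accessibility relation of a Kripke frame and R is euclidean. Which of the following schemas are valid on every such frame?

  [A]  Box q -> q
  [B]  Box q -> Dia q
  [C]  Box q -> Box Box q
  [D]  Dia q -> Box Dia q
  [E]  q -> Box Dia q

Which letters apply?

(A) Box q -> q is axiom T, which corresponds to reflexivity. Such an R need not be reflexive — not valid.
(B) Box q -> Dia q (axiom D) characterises the serial frames. Such an R need not be serial — not valid.
(C) axiom 4: valid iff R is transitive. Such an R need not be transitive — not valid.
(D) Dia q -> Box Dia q is axiom 5, which corresponds to the euclidean property. Every such R is euclidean — valid.
(E) q -> Box Dia q is axiom B, which corresponds to symmetry. Such an R need not be symmetric — not valid.

D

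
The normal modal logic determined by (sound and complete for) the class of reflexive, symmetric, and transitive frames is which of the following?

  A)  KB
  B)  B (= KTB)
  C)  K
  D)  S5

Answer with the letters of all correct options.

(A) KB is determined by the class of symmetric frames.
(B) B (= KTB) is determined by the class of reflexive and symmetric frames.
(C) K is determined by the class of arbitrary frames.
(D) S5 is determined by exactly this class.

D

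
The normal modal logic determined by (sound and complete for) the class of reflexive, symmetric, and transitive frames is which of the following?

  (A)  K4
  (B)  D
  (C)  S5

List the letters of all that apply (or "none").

C

(A) K4 is determined by the class of transitive frames.
(B) D is determined by the class of serial frames.
(C) S5 is determined by exactly this class.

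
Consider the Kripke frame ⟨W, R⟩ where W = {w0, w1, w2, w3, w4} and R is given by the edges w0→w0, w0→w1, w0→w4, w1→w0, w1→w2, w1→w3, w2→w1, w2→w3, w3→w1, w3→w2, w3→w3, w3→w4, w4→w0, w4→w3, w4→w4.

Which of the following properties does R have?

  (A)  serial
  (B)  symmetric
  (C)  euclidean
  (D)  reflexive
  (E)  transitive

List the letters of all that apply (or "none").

A, B

(A) serial: every world has an R-successor.
(B) symmetric: every R-edge is matched by its reverse.
(C) not euclidean: w0 R w1 and w0 R w4 but not w1 R w4.
(D) not reflexive: not w1 R w1.
(E) not transitive: w0 R w1 and w1 R w2 but not w0 R w2.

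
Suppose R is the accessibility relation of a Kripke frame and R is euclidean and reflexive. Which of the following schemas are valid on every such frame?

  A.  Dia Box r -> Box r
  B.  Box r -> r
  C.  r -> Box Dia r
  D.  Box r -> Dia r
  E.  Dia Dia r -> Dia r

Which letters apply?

A, B, C, D, E

A reflexive euclidean relation is also symmetric (from wRw and wRv the euclidean condition gives vRw) and hence transitive; it is an equivalence relation.
(A) Dia Box r -> Box r (the dual of axiom 5) characterises the euclidean frames. Every such R is euclidean — valid.
(B) Box r -> r is axiom T; it is valid on a frame exactly when R is reflexive. Every such R is reflexive, so valid.
(C) axiom B: valid iff R is symmetric. Every such R is symmetric — valid.
(D) axiom D: valid iff R is serial. Every such R is serial — valid.
(E) Dia Dia r -> Dia r is the dual of axiom 4; it is valid on a frame exactly when R is transitive. Every such R is transitive, so valid.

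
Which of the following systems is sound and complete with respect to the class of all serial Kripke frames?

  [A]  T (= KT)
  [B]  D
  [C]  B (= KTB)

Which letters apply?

(A) T (= KT) is determined by the class of reflexive frames.
(B) D is determined by exactly this class.
(C) B (= KTB) is determined by the class of reflexive and symmetric frames.

B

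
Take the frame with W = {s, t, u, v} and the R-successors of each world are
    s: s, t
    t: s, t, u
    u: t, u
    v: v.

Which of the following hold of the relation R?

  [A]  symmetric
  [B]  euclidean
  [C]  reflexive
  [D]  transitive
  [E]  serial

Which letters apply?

A, C, E

(A) symmetric: every R-edge is matched by its reverse.
(B) not euclidean: t R s and t R u but not s R u.
(C) reflexive: each world relates to itself.
(D) not transitive: s R t and t R u but not s R u.
(E) serial: every world has an R-successor.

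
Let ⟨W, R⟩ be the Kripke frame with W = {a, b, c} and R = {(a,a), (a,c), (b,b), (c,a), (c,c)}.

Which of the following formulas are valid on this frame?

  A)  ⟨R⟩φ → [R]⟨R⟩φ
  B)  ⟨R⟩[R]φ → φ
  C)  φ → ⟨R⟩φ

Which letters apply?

A, B, C

R is reflexive: each world relates to itself.
R is symmetric: every R-edge is matched by its reverse.
R is euclidean: any two R-successors of the same world are R-related.
(A) axiom 5: valid iff R is euclidean. R is euclidean — valid.
(B) ⟨R⟩[R]φ → φ is the dual of axiom B, which corresponds to symmetry. R is symmetric — valid.
(C) φ → ⟨R⟩φ (the dual of axiom T) characterises the reflexive frames. R is reflexive — valid.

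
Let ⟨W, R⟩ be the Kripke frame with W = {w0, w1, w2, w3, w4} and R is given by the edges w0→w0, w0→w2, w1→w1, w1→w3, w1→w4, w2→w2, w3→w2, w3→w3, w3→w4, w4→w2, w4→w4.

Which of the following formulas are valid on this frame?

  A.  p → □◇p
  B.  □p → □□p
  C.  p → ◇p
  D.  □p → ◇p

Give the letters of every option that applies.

C, D

R is reflexive: each world relates to itself.
R is not symmetric: w0 R w2 but not w2 R w0.
R is not transitive: w1 R w3 and w3 R w2 but not w1 R w2.
R is serial: every world has an R-successor.
(A) p → □◇p is axiom B, which corresponds to symmetry. R is not symmetric — not valid.
(B) □p → □□p is axiom 4, which corresponds to transitivity. R is not transitive — not valid.
(C) p → ◇p (the dual of axiom T) characterises the reflexive frames. R is reflexive — valid.
(D) □p → ◇p is axiom D; it is valid on a frame exactly when R is serial. R is serial, so valid.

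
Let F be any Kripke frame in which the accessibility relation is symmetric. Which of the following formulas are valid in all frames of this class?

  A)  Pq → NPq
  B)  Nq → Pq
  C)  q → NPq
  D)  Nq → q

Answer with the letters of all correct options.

C

(A) Pq → NPq is axiom 5; it is valid on a frame exactly when R is euclidean. Such an R need not be euclidean, so not valid.
(B) Nq → Pq (axiom D) characterises the serial frames. Such an R need not be serial — not valid.
(C) axiom B: valid iff R is symmetric. Every such R is symmetric — valid.
(D) Nq → q (axiom T) characterises the reflexive frames. Such an R need not be reflexive — not valid.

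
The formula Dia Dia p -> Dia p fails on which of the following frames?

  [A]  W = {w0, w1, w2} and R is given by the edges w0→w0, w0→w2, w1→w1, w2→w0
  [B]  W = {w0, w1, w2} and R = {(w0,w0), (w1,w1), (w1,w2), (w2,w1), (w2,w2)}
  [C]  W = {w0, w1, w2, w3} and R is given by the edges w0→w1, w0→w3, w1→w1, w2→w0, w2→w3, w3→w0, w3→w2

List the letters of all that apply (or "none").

The schema Dia Dia p -> Dia p is the dual of axiom 4; it is valid on a frame iff R is transitive.
(A) R is not transitive (w2 R w0 and w0 R w2 but not w2 R w2), so the schema fails here.
(B) R is transitive (R is closed under composition), so the schema is valid here.
(C) R is not transitive (w0 R w3 and w3 R w0 but not w0 R w0), so the schema fails here.

A, C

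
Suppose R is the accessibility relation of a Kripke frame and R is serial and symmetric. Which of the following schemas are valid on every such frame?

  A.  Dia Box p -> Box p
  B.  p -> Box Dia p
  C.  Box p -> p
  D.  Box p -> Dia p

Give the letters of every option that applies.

(A) the dual of axiom 5: valid iff R is euclidean. Such an R need not be euclidean — not valid.
(B) p -> Box Dia p is axiom B, which corresponds to symmetry. Every such R is symmetric — valid.
(C) Box p -> p is axiom T; it is valid on a frame exactly when R is reflexive. Such an R need not be reflexive, so not valid.
(D) Box p -> Dia p (axiom D) characterises the serial frames. Every such R is serial — valid.

B, D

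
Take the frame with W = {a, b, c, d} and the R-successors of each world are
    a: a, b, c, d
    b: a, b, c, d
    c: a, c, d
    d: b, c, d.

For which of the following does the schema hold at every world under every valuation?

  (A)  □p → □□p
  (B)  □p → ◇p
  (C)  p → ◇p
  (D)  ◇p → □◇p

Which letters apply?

R is reflexive: each world relates to itself.
R is not transitive: c R a and a R b but not c R b.
R is not euclidean: a R c and a R b but not c R b.
R is serial: every world has an R-successor.
(A) □p → □□p is axiom 4; it is valid on a frame exactly when R is transitive. R is not transitive, so not valid.
(B) □p → ◇p is axiom D, which corresponds to seriality. R is serial — valid.
(C) p → ◇p is the dual of axiom T, which corresponds to reflexivity. R is reflexive — valid.
(D) ◇p → □◇p is axiom 5, which corresponds to the euclidean property. R is not euclidean — not valid.

B, C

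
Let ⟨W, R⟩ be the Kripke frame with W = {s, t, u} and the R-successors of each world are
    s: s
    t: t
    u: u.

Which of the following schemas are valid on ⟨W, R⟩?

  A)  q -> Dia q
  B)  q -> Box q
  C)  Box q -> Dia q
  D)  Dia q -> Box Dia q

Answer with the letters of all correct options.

R is reflexive: each world relates to itself.
R is euclidean: any two R-successors of the same world are R-related.
R is serial: every world has an R-successor.
R is a subset of the identity: every R-edge is a self-loop.
(A) q -> Dia q is the dual of axiom T, which corresponds to reflexivity. R is reflexive — valid.
(B) q -> Box q (equivalent to ◇p→p) corresponds to R being a subset of the identity. Here R ⊆ identity, so valid.
(C) Box q -> Dia q is axiom D, which corresponds to seriality. R is serial — valid.
(D) Dia q -> Box Dia q (axiom 5) characterises the euclidean frames. R is euclidean — valid.

A, B, C, D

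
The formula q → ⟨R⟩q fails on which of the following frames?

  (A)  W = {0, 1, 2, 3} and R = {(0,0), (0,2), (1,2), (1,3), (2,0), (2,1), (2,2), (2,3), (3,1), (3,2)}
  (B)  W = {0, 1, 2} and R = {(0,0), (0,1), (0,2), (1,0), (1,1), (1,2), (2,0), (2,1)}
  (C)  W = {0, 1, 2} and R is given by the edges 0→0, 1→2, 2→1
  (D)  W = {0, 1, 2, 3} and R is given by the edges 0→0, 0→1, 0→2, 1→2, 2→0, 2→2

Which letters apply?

A, B, C, D

The schema q → ⟨R⟩q is the dual of axiom T; it is valid on a frame iff R is reflexive.
(A) R is not reflexive (not 1 R 1), so the schema fails here.
(B) R is not reflexive (not 2 R 2), so the schema fails here.
(C) R is not reflexive (not 1 R 1), so the schema fails here.
(D) R is not reflexive (not 1 R 1), so the schema fails here.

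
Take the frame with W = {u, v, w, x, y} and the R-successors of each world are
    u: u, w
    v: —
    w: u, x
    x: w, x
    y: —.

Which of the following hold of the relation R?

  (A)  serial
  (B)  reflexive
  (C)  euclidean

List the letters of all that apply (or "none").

(A) not serial: v has no R-successor.
(B) not reflexive: not v R v.
(C) not euclidean: w R u and w R x but not u R x.

none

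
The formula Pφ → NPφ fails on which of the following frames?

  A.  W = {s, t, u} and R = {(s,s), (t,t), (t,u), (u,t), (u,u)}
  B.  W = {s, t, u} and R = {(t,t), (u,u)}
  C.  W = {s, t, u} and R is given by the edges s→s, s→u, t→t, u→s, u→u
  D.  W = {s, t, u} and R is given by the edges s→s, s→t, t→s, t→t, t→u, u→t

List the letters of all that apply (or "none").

D

The schema Pφ → NPφ is axiom 5; it is valid on a frame iff R is euclidean.
(A) R is euclidean (any two R-successors of the same world are R-related), so the schema is valid here.
(B) R is euclidean (any two R-successors of the same world are R-related), so the schema is valid here.
(C) R is euclidean (any two R-successors of the same world are R-related), so the schema is valid here.
(D) R is not euclidean (t R s and t R u but not s R u), so the schema fails here.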